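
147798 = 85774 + 62024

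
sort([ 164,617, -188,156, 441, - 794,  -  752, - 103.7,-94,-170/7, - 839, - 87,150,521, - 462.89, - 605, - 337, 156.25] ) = [ - 839, - 794,-752, - 605, - 462.89, - 337, - 188, - 103.7, - 94, - 87, - 170/7,  150,156,156.25,164, 441,521, 617 ] 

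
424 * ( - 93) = - 39432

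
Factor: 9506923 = 941^1*10103^1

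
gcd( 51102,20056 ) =2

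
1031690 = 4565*226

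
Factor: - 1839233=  - 11^1 * 37^1*4519^1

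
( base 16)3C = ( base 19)33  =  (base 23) 2E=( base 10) 60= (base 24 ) 2c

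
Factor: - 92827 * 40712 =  - 3779172824 =- 2^3*7^2*89^1*149^1*727^1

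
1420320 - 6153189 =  - 4732869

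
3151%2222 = 929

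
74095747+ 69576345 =143672092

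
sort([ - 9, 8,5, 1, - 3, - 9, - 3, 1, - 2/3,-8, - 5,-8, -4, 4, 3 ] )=[ - 9, - 9, - 8, - 8,  -  5, - 4, - 3,-3, - 2/3, 1, 1, 3, 4, 5, 8]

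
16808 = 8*2101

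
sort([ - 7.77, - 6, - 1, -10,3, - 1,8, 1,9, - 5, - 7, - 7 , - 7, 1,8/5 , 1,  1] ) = [-10,  -  7.77,-7,-7,-7, - 6, - 5,- 1, - 1,1, 1, 1, 1, 8/5,3, 8,9 ] 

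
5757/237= 1919/79 = 24.29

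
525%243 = 39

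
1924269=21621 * 89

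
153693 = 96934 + 56759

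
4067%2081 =1986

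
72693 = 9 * 8077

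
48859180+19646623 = 68505803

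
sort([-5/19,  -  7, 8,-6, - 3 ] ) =[ - 7,-6, - 3, -5/19, 8]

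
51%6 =3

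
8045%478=397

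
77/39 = 1+38/39 = 1.97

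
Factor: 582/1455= 2^1 * 5^ ( - 1 )= 2/5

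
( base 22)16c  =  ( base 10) 628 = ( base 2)1001110100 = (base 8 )1164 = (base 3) 212021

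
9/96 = 3/32 = 0.09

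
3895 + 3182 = 7077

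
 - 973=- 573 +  - 400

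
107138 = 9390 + 97748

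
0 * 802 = 0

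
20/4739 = 20/4739 = 0.00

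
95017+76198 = 171215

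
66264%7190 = 1554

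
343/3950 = 343/3950  =  0.09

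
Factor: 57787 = 57787^1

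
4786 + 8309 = 13095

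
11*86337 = 949707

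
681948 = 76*8973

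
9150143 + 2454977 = 11605120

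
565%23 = 13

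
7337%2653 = 2031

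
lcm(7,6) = 42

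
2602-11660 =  - 9058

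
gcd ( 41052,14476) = 44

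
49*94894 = 4649806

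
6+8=14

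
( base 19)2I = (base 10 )56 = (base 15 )3B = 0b111000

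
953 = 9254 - 8301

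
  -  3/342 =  -1 + 113/114 = -0.01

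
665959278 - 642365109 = 23594169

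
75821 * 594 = 45037674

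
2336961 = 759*3079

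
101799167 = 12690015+89109152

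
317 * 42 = 13314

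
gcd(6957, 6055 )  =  1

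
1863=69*27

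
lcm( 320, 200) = 1600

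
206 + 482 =688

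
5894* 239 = 1408666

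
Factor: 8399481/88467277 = 3^1*31^1*37^1*1993^( - 1)*2441^1*44389^( - 1)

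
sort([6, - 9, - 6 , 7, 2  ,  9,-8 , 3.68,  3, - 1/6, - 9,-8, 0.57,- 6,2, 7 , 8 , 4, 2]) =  [ - 9, - 9  ,- 8, - 8, -6, - 6, - 1/6,0.57, 2, 2, 2, 3,3.68,4, 6, 7, 7,  8, 9]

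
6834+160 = 6994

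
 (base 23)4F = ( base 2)1101011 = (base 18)5H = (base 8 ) 153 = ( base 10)107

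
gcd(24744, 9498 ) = 6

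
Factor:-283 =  - 283^1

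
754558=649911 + 104647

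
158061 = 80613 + 77448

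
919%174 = 49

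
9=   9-0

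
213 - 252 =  - 39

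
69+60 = 129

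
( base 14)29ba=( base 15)22E6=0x1cf8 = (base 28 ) 9CO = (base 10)7416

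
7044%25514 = 7044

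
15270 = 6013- - 9257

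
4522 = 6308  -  1786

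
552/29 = 19 +1/29 = 19.03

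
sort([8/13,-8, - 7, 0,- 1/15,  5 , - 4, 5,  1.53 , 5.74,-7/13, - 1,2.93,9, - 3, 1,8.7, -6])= [-8 ,  -  7,-6,  -  4,-3,- 1, - 7/13, - 1/15, 0, 8/13, 1, 1.53, 2.93, 5, 5, 5.74,8.7,9 ] 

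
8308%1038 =4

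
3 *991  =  2973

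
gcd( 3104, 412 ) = 4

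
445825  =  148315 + 297510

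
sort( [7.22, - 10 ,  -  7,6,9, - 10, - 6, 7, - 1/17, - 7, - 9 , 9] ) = [ - 10,  -  10, - 9, - 7, - 7, - 6, - 1/17,6,7, 7.22, 9, 9] 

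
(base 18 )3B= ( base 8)101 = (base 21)32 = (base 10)65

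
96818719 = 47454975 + 49363744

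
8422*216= 1819152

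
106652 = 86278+20374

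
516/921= 172/307 = 0.56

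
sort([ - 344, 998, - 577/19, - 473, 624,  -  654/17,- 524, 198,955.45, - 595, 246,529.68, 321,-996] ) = [ - 996,-595,- 524, -473, - 344, - 654/17,-577/19, 198, 246, 321,529.68, 624, 955.45, 998] 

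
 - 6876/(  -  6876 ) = 1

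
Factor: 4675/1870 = 2^( - 1 )*5^1 = 5/2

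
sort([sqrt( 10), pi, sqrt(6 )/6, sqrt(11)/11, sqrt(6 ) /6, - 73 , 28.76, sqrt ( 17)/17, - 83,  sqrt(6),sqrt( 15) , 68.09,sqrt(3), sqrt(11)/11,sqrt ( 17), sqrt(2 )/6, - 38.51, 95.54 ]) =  [ - 83, - 73,-38.51,sqrt ( 2)/6,  sqrt( 17)/17,sqrt( 11)/11,sqrt( 11)/11, sqrt( 6)/6,  sqrt( 6 ) /6,sqrt(3),  sqrt( 6),pi, sqrt( 10),sqrt(15), sqrt(17), 28.76, 68.09,95.54 ]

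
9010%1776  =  130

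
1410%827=583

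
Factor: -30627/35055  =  -83/95 = -5^(-1) * 19^( - 1)*83^1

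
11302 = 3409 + 7893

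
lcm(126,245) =4410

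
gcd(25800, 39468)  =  12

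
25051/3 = 25051/3=8350.33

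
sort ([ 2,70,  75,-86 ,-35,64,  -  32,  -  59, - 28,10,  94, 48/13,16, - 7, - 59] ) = [ - 86, - 59, - 59, - 35, - 32,  -  28,-7, 2,48/13,10, 16 , 64,70,75, 94 ]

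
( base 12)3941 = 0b1100110000001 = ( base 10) 6529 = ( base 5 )202104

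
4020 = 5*804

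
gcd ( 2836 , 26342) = 2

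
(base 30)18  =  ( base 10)38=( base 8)46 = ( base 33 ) 15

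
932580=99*9420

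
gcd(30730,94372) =2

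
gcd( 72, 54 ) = 18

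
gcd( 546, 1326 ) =78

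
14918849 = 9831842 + 5087007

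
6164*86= 530104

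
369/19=19 + 8/19 = 19.42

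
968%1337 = 968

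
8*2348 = 18784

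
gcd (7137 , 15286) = 1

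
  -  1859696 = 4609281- 6468977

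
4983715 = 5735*869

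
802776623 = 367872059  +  434904564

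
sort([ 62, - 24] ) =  [ - 24,  62] 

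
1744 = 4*436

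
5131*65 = 333515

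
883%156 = 103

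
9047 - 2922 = 6125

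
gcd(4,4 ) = 4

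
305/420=61/84 = 0.73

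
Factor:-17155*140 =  - 2401700 = -2^2*5^2*7^1 *47^1 * 73^1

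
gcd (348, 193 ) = 1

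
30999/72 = 430 + 13/24 = 430.54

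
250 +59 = 309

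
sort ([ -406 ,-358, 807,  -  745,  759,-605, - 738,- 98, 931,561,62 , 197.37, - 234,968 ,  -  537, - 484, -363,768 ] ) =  [  -  745,-738, - 605, - 537,-484,-406,-363,- 358, - 234,-98,  62, 197.37,561, 759, 768,807,931 , 968 ]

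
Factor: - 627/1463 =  - 3/7=- 3^1*7^( - 1 ) 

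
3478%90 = 58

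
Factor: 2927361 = 3^1* 31^1*31477^1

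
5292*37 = 195804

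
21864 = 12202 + 9662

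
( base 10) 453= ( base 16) 1C5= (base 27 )gl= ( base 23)JG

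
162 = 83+79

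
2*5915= 11830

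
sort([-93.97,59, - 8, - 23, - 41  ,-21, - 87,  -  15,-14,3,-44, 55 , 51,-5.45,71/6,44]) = [ - 93.97, - 87,-44,-41, - 23, - 21,-15, - 14, - 8, -5.45,3,71/6,44,51,55,59 ]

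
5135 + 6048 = 11183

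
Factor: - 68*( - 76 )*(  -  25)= - 2^4*5^2*17^1*19^1 = -129200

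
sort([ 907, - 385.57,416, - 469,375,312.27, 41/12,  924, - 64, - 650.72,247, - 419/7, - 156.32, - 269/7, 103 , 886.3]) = [  -  650.72,  -  469,-385.57,-156.32, - 64 , - 419/7, - 269/7,41/12, 103,247,312.27,375,416,  886.3,  907,924 ]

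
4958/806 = 6 + 61/403 = 6.15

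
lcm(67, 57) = 3819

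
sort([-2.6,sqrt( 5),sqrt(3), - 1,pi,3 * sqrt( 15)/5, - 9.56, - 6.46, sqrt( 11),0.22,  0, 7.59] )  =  [-9.56, - 6.46, - 2.6, - 1, 0 , 0.22, sqrt(3 ), sqrt(5),3*sqrt( 15)/5, pi,sqrt( 11),7.59 ] 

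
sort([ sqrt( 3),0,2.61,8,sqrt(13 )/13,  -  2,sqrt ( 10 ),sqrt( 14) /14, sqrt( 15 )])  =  [ - 2,0,sqrt( 14)/14,sqrt(13 ) /13,sqrt(3 ),2.61  ,  sqrt(10 ),sqrt( 15),8]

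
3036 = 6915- 3879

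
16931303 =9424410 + 7506893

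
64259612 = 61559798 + 2699814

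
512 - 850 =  - 338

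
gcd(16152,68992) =8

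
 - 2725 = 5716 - 8441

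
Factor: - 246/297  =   - 2^1  *3^(-2)*11^( - 1 ) * 41^1 = - 82/99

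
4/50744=1/12686 = 0.00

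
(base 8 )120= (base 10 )80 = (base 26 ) 32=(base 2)1010000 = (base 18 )48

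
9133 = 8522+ 611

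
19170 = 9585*2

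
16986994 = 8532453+8454541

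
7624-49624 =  - 42000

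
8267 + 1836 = 10103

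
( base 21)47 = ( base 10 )91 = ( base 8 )133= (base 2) 1011011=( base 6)231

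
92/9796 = 23/2449=0.01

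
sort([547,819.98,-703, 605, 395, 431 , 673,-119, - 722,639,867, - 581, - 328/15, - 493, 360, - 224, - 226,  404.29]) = [ - 722, - 703, - 581, - 493, - 226, - 224, - 119,  -  328/15,360, 395, 404.29, 431,547, 605, 639, 673 , 819.98,867 ] 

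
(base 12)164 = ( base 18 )C4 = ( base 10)220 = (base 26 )8C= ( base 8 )334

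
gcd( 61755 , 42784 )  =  1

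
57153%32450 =24703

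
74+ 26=100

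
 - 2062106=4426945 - 6489051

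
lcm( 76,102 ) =3876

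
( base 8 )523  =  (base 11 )289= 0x153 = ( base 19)HG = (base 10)339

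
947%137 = 125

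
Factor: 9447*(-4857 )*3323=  - 152472794517= - 3^2*47^1  *  67^1*1619^1*3323^1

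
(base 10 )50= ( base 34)1g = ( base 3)1212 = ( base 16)32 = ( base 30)1K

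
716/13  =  716/13 =55.08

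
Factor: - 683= - 683^1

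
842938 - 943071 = -100133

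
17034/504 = 33 + 67/84= 33.80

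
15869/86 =15869/86= 184.52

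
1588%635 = 318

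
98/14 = 7 =7.00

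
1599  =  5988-4389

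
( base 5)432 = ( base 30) 3R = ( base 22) 57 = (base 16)75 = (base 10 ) 117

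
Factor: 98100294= 2^1*3^1*16350049^1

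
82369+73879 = 156248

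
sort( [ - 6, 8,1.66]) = [ - 6, 1.66,8]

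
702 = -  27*( - 26)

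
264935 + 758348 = 1023283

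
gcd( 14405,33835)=335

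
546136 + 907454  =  1453590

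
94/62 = 47/31 = 1.52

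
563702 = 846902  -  283200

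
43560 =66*660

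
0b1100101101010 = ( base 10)6506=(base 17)158C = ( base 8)14552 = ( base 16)196A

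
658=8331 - 7673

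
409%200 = 9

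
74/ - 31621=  - 74/31621=- 0.00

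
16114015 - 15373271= 740744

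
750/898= 375/449 = 0.84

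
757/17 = 757/17= 44.53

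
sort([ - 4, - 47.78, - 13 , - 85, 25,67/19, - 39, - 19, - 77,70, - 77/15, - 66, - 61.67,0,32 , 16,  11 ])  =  [ - 85, - 77, - 66, - 61.67, - 47.78, - 39, - 19, - 13,- 77/15, -4 , 0,67/19,11,16, 25, 32 , 70]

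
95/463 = 95/463 = 0.21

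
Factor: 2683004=2^2*347^1 * 1933^1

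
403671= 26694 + 376977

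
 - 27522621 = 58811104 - 86333725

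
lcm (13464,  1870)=67320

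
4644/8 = 580 + 1/2  =  580.50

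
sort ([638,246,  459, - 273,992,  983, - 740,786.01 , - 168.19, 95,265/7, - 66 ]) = [ - 740,-273, - 168.19, - 66,265/7 , 95, 246, 459, 638,  786.01, 983, 992 ] 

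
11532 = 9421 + 2111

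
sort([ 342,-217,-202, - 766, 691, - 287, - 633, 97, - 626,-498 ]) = [- 766,-633, - 626, - 498 , - 287,-217, -202, 97, 342,691] 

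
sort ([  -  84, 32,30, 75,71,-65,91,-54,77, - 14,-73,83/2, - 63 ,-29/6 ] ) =[-84,-73, - 65, - 63, - 54,- 14, - 29/6,30,32,83/2,71, 75, 77  ,  91 ]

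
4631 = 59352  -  54721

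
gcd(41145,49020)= 15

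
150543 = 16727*9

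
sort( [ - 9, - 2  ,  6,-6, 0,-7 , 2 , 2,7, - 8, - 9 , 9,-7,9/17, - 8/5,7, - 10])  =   [ - 10 , - 9, - 9, - 8, - 7 , - 7, - 6, - 2, - 8/5,  0, 9/17,  2, 2,6,7,7, 9] 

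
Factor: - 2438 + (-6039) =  - 7^2 * 173^1 = -8477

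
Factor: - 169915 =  - 5^1*17^1*1999^1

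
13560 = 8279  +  5281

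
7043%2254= 281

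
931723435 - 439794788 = 491928647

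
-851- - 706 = -145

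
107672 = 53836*2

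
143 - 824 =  - 681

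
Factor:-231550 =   -  2^1*5^2*11^1*421^1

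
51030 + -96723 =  -45693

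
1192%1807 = 1192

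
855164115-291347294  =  563816821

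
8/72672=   1/9084 = 0.00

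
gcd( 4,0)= 4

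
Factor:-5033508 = -2^2*3^1*419459^1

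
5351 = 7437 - 2086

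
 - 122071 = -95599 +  - 26472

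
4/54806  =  2/27403 = 0.00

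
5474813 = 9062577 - 3587764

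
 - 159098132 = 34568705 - 193666837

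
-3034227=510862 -3545089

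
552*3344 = 1845888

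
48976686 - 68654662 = - 19677976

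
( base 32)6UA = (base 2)1101111001010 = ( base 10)7114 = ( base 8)15712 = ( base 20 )HFE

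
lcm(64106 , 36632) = 256424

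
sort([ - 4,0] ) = [ - 4,0]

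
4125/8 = 515 + 5/8= 515.62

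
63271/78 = 4867/6=   811.17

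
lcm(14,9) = 126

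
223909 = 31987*7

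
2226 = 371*6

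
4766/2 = 2383 = 2383.00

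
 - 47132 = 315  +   - 47447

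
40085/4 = 40085/4 = 10021.25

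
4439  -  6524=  - 2085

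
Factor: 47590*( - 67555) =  - 2^1*5^2*59^1*229^1 * 4759^1 = -3214942450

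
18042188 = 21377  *844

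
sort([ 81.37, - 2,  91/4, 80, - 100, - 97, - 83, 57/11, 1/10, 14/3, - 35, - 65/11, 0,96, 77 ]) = [ - 100, - 97 , -83, - 35, - 65/11,- 2,0, 1/10,14/3, 57/11,91/4,77,  80,81.37,96]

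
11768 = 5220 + 6548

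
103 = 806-703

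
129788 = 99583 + 30205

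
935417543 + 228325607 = 1163743150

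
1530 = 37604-36074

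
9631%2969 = 724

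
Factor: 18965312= 2^6*37^1*8009^1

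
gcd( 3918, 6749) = 1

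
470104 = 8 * 58763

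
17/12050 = 17/12050 = 0.00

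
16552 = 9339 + 7213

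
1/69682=1/69682 = 0.00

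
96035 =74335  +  21700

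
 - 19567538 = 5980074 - 25547612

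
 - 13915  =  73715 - 87630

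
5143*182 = 936026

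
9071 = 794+8277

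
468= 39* 12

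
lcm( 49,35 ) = 245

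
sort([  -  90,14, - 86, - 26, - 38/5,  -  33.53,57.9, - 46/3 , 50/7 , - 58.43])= [ - 90, - 86,-58.43,-33.53, - 26, - 46/3, - 38/5,50/7, 14 , 57.9 ] 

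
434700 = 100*4347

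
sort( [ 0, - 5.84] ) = [ - 5.84 , 0]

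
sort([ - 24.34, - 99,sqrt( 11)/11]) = [ - 99, - 24.34,sqrt( 11) /11]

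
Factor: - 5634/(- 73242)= 1/13 = 13^( -1 ) 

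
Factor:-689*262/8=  - 90259/4 = - 2^ (-2)*13^1 * 53^1*131^1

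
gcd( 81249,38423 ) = 7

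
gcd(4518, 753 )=753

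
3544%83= 58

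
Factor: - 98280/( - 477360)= 7/34=2^ (-1)*7^1*17^ ( - 1)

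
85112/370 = 42556/185 = 230.03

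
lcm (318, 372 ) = 19716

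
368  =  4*92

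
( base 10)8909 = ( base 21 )k45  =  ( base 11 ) 676A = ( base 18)198H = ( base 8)21315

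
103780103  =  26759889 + 77020214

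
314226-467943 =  -153717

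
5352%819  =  438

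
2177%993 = 191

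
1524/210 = 7  +  9/35 = 7.26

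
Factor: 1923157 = 1923157^1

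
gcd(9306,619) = 1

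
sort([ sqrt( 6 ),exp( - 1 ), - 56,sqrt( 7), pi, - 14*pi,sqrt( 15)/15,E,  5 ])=[ - 56, - 14 * pi , sqrt(15 ) /15,exp( - 1 ), sqrt( 6),sqrt( 7 ),E,pi,5]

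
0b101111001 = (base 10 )377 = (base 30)ch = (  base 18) 12H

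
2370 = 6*395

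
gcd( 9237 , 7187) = 1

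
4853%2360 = 133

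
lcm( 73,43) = 3139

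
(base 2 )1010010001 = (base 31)l6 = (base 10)657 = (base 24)139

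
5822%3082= 2740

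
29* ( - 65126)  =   - 1888654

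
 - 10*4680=- 46800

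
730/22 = 365/11 = 33.18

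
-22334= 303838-326172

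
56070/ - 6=-9345/1 = -9345.00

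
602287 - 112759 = 489528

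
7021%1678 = 309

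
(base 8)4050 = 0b100000101000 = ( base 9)2770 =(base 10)2088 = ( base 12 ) 1260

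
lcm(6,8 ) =24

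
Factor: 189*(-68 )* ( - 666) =2^3*3^5*7^1*17^1*37^1 = 8559432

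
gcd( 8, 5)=1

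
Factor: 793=13^1*61^1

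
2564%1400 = 1164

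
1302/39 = 33 + 5/13 = 33.38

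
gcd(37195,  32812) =1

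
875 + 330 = 1205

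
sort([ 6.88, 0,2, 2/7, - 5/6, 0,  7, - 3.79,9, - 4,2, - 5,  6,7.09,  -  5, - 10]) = [ -10,- 5, - 5, - 4, - 3.79 , - 5/6, 0, 0,2/7,2,2,6, 6.88 , 7,  7.09, 9]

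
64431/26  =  2478+3/26 = 2478.12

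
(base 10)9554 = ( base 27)d2n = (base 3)111002212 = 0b10010101010010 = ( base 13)446c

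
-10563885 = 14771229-25335114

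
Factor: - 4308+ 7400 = 2^2*773^1 = 3092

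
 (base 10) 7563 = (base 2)1110110001011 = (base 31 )7qu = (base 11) 5756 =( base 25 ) C2D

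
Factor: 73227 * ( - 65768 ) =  - 4815993336 = -  2^3*3^1*7^1*11^1*317^1*8221^1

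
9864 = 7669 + 2195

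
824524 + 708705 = 1533229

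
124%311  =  124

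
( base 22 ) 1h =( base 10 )39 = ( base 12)33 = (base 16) 27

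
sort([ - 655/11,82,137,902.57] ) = [ - 655/11 , 82, 137,902.57 ]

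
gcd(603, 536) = 67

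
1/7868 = 1/7868 = 0.00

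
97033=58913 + 38120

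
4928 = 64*77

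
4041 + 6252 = 10293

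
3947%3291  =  656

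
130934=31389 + 99545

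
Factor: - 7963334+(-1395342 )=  - 9358676 = - 2^2*2339669^1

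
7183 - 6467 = 716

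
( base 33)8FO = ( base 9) 13586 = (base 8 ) 22017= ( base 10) 9231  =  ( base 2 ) 10010000001111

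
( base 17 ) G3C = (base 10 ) 4687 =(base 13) 2197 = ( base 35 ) 3sw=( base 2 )1001001001111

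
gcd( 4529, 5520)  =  1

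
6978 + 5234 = 12212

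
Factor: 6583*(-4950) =-2^1*3^2*5^2*11^1*29^1*227^1=-32585850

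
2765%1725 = 1040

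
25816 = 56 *461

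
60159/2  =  60159/2 = 30079.50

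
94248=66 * 1428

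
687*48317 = 33193779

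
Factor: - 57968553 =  - 3^1*2347^1*8233^1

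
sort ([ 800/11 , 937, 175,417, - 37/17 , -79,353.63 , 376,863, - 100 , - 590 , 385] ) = [-590, - 100,  -  79, - 37/17, 800/11,175,353.63,376,  385,417,863, 937] 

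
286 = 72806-72520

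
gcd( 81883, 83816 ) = 1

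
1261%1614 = 1261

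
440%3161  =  440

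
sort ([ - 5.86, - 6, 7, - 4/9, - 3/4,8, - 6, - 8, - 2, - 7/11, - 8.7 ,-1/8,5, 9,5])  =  [ - 8.7, - 8, - 6, - 6, - 5.86, - 2, - 3/4, - 7/11, - 4/9, - 1/8,  5 , 5,7,8,9 ]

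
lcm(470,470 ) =470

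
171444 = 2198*78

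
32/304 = 2/19 = 0.11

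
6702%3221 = 260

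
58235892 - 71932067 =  - 13696175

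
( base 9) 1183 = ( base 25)1AA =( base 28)13H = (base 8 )1565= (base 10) 885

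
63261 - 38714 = 24547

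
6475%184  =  35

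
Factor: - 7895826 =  - 2^1*3^3*73^1*2003^1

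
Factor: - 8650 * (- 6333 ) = 2^1 * 3^1 *5^2*173^1* 2111^1 =54780450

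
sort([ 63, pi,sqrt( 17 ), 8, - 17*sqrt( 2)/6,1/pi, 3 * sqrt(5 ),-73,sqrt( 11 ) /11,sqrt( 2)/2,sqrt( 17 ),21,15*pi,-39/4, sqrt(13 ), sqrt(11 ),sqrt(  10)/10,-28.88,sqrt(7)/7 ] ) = [-73, - 28.88, - 39/4,-17*sqrt(2 ) /6, sqrt(11)/11,sqrt (10 ) /10,1/pi, sqrt(7) /7,sqrt (2) /2,pi,  sqrt(11 ),sqrt(13 ),sqrt (17), sqrt( 17 ), 3*sqrt( 5),8,21,15*pi,63]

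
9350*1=9350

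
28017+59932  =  87949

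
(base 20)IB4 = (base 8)16400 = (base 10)7424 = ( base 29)8o0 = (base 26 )APE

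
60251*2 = 120502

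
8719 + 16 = 8735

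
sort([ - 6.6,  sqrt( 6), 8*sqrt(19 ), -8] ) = [-8,  -  6.6,sqrt( 6 ), 8*sqrt( 19)]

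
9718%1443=1060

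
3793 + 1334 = 5127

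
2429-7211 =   -  4782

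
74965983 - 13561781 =61404202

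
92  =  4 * 23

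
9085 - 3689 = 5396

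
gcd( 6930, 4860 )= 90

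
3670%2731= 939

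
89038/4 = 22259  +  1/2 =22259.50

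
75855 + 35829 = 111684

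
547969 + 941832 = 1489801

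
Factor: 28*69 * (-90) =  - 173880  =  - 2^3*3^3*5^1 * 7^1*23^1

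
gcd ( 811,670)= 1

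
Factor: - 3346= - 2^1*7^1*239^1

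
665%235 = 195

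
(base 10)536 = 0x218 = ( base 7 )1364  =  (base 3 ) 201212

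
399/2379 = 133/793 = 0.17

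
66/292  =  33/146 = 0.23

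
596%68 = 52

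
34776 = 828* 42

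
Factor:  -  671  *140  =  - 93940 = - 2^2 * 5^1*7^1*11^1*61^1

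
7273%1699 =477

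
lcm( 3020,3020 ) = 3020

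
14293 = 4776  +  9517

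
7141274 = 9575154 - 2433880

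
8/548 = 2/137 = 0.01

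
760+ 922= 1682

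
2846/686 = 4+51/343 = 4.15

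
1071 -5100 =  - 4029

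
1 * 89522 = 89522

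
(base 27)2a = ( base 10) 64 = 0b1000000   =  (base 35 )1T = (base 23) 2i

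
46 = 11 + 35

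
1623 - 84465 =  - 82842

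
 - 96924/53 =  - 1829 + 13/53=- 1828.75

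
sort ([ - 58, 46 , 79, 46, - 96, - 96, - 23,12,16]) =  [ - 96, - 96, - 58, - 23,12, 16,46, 46, 79 ] 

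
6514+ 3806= 10320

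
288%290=288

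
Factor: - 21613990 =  - 2^1 * 5^1 * 29^1*74531^1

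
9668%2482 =2222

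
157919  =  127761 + 30158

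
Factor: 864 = 2^5*3^3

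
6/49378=3/24689  =  0.00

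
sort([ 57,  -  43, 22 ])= [ - 43, 22,57]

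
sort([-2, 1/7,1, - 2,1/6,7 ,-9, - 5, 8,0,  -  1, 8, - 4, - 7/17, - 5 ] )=[ - 9,-5,  -  5,  -  4, - 2,-2, - 1, - 7/17,0,1/7,1/6,1, 7,8,8 ]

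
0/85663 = 0 = 0.00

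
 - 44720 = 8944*( - 5)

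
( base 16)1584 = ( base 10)5508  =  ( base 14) 2016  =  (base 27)7F0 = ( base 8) 12604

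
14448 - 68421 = - 53973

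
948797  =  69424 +879373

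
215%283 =215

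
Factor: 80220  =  2^2*3^1*5^1*7^1*191^1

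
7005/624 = 11+47/208 = 11.23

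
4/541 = 4/541 = 0.01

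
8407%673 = 331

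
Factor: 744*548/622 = 203856/311  =  2^4 * 3^1*31^1*137^1*311^( - 1)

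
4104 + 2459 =6563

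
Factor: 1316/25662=2^1 * 3^ ( - 1 )*13^( - 1) = 2/39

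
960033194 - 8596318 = 951436876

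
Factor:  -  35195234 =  - 2^1*67^1*262651^1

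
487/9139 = 487/9139 = 0.05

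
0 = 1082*0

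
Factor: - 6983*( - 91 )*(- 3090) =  - 2^1*3^1*5^1*7^1*13^1*103^1*6983^1 = - 1963549770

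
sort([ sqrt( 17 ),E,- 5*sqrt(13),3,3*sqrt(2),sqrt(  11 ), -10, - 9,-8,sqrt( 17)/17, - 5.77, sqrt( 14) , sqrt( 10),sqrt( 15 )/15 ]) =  [ - 5 * sqrt( 13 ), - 10, - 9, - 8 ,-5.77,sqrt(17 ) /17  ,  sqrt( 15 ) /15,E,3,sqrt( 10),sqrt( 11 ),sqrt( 14 ),sqrt( 17) , 3 * sqrt(2)]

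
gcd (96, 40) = 8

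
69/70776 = 23/23592 = 0.00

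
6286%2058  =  112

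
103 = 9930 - 9827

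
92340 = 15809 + 76531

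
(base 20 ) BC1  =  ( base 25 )7AG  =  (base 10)4641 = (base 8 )11041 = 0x1221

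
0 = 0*(  -  642 )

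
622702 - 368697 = 254005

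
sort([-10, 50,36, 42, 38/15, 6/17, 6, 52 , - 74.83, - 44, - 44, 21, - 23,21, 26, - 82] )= [-82, - 74.83, -44, - 44, - 23, - 10,6/17, 38/15, 6,21  ,  21 , 26, 36 , 42, 50 , 52] 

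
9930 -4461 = 5469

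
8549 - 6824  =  1725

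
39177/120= 326 + 19/40  =  326.48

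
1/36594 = 1/36594 = 0.00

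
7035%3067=901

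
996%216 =132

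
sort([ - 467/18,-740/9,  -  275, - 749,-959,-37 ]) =[ - 959, - 749,-275,-740/9,-37, - 467/18]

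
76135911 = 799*95289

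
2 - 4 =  - 2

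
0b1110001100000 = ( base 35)5wj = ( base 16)1C60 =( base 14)290C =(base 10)7264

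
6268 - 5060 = 1208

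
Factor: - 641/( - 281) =281^( - 1 )*641^1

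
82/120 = 41/60 = 0.68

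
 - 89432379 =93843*(-953 )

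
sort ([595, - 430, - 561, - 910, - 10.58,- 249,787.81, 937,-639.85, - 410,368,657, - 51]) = [ - 910,-639.85, - 561, -430, -410,  -  249,-51, - 10.58, 368,595,657 , 787.81,937] 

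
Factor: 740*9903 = 2^2*3^1*5^1 * 37^1*3301^1=7328220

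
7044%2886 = 1272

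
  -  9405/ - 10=940+1/2 = 940.50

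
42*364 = 15288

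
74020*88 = 6513760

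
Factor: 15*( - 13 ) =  - 3^1*5^1*13^1 = -  195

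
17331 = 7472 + 9859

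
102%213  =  102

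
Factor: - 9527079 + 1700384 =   -  5^1*41^1*73^1 * 523^1 = -7826695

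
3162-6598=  - 3436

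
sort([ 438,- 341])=[- 341,438 ]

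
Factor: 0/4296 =0 = 0^1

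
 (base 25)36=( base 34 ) 2d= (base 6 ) 213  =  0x51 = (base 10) 81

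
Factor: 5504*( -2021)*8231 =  - 2^7*43^2  *  47^1*8231^1 = - 91558219904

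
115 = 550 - 435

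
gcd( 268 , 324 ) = 4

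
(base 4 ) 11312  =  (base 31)C2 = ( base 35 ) AO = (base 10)374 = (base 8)566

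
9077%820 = 57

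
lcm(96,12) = 96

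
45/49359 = 15/16453= 0.00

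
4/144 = 1/36 = 0.03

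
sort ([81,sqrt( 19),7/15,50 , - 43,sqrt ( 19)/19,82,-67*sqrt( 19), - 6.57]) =[ - 67*sqrt ( 19), - 43, - 6.57, sqrt( 19)/19,7/15,sqrt(19),50 , 81, 82]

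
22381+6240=28621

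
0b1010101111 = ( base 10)687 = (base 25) 12c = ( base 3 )221110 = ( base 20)1e7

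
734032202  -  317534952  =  416497250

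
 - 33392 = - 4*8348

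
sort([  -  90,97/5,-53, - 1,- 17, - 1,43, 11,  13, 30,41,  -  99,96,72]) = [ - 99, - 90, - 53,-17, - 1,- 1,11, 13, 97/5,30, 41  ,  43,  72,96]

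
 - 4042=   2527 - 6569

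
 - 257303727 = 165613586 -422917313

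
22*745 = 16390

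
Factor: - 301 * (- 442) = 2^1*7^1*13^1*17^1*43^1 = 133042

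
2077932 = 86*24162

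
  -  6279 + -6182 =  - 12461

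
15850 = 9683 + 6167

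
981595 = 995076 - 13481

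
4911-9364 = -4453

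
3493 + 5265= 8758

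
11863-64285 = -52422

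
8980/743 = 12+64/743 = 12.09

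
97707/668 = 146 +179/668  =  146.27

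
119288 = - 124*( - 962 )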